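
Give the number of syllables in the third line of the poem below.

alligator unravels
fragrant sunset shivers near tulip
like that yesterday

The third line: like (1), that (1), yesterday (3) → 5

5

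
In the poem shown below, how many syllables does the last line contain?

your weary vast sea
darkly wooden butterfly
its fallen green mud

The last line: "its fallen green mud": 1+2+1+1 = 5

5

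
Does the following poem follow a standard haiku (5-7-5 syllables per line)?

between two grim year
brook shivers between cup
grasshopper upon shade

No

Line 1: between (2), two (1), grim (1), year (1) → 5 ✓
Line 2: brook (1), shivers (2), between (2), cup (1) → 6 (expected 7)
Line 3: grasshopper (3), upon (2), shade (1) → 6 (expected 5)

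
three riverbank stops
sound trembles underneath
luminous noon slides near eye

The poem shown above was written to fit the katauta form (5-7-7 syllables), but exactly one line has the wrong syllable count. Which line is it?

The second line

Line 1: "three riverbank stops": 1+3+1 = 5 ✓
Line 2: "sound trembles underneath": 1+2+3 = 6 (expected 7)
Line 3: "luminous noon slides near eye": 3+1+1+1+1 = 7 ✓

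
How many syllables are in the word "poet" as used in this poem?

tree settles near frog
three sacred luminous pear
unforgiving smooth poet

2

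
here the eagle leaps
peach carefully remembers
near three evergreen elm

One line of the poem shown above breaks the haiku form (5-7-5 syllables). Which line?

Line 3

Line 1: "here the eagle leaps": 1+1+2+1 = 5 ✓
Line 2: "peach carefully remembers": 1+3+3 = 7 ✓
Line 3: "near three evergreen elm": 1+1+3+1 = 6 (expected 5)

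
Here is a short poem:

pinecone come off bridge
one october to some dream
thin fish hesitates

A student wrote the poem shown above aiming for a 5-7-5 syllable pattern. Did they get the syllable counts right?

Line 1: pinecone (2), come (1), off (1), bridge (1) → 5 ✓
Line 2: one (1), october (3), to (1), some (1), dream (1) → 7 ✓
Line 3: thin (1), fish (1), hesitates (3) → 5 ✓

Yes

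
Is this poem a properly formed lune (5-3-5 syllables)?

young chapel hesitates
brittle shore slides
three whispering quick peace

No

Line 1: young (1), chapel (2), hesitates (3) → 6 (expected 5)
Line 2: brittle (2), shore (1), slides (1) → 4 (expected 3)
Line 3: three (1), whispering (3), quick (1), peace (1) → 6 (expected 5)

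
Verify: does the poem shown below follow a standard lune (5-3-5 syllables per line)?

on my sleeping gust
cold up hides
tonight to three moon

Line 1: "on my sleeping gust": 1+1+2+1 = 5 ✓
Line 2: "cold up hides": 1+1+1 = 3 ✓
Line 3: "tonight to three moon": 2+1+1+1 = 5 ✓

Yes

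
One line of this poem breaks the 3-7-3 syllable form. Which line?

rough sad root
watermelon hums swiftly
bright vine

Line 1: rough(1) + sad(1) + root(1) = 3 ✓
Line 2: watermelon(4) + hums(1) + swiftly(2) = 7 ✓
Line 3: bright(1) + vine(1) = 2 (expected 3)

The third line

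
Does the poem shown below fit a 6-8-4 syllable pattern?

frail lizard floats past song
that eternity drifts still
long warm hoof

No

Line 1: frail(1) + lizard(2) + floats(1) + past(1) + song(1) = 6 ✓
Line 2: that(1) + eternity(4) + drifts(1) + still(1) = 7 (expected 8)
Line 3: long(1) + warm(1) + hoof(1) = 3 (expected 4)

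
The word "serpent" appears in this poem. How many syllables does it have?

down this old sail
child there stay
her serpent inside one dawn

2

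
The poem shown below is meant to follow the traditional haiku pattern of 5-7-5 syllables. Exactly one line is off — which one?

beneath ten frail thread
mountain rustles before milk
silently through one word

Line 3

Line 1: beneath (2), ten (1), frail (1), thread (1) → 5 ✓
Line 2: mountain (2), rustles (2), before (2), milk (1) → 7 ✓
Line 3: silently (3), through (1), one (1), word (1) → 6 (expected 5)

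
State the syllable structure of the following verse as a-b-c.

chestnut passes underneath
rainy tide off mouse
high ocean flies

7-5-4

Line 1: "chestnut passes underneath": 2+2+3 = 7
Line 2: "rainy tide off mouse": 2+1+1+1 = 5
Line 3: "high ocean flies": 1+2+1 = 4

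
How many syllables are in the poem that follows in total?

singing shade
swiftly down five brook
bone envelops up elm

14

Line 1: "singing shade": 2+1 = 3
Line 2: "swiftly down five brook": 2+1+1+1 = 5
Line 3: "bone envelops up elm": 1+3+1+1 = 6
Total: 3 + 5 + 6 = 14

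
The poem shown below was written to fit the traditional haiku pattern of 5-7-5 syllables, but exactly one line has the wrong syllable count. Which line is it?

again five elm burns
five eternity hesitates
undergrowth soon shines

Line 2

Line 1: "again five elm burns": 2+1+1+1 = 5 ✓
Line 2: "five eternity hesitates": 1+4+3 = 8 (expected 7)
Line 3: "undergrowth soon shines": 3+1+1 = 5 ✓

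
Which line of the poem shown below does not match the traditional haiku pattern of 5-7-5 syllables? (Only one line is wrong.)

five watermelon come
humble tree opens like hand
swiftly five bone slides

Line 1: five (1), watermelon (4), come (1) → 6 (expected 5)
Line 2: humble (2), tree (1), opens (2), like (1), hand (1) → 7 ✓
Line 3: swiftly (2), five (1), bone (1), slides (1) → 5 ✓

The first line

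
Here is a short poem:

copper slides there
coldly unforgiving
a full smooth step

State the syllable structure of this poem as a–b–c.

Line 1: copper (2), slides (1), there (1) → 4
Line 2: coldly (2), unforgiving (4) → 6
Line 3: a (1), full (1), smooth (1), step (1) → 4

4–6–4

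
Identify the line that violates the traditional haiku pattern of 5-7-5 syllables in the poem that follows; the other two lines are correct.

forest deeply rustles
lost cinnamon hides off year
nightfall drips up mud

Line 1: forest(2) + deeply(2) + rustles(2) = 6 (expected 5)
Line 2: lost(1) + cinnamon(3) + hides(1) + off(1) + year(1) = 7 ✓
Line 3: nightfall(2) + drips(1) + up(1) + mud(1) = 5 ✓

Line 1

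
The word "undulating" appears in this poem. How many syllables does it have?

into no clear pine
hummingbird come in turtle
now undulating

4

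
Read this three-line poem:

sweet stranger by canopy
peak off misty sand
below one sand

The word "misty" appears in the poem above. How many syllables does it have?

2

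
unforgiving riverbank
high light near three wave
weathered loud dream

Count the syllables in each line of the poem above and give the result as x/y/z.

7/5/4

Line 1: unforgiving(4) + riverbank(3) = 7
Line 2: high(1) + light(1) + near(1) + three(1) + wave(1) = 5
Line 3: weathered(2) + loud(1) + dream(1) = 4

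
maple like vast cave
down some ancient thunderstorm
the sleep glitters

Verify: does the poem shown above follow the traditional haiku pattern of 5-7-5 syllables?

No

Line 1: "maple like vast cave": 2+1+1+1 = 5 ✓
Line 2: "down some ancient thunderstorm": 1+1+2+3 = 7 ✓
Line 3: "the sleep glitters": 1+1+2 = 4 (expected 5)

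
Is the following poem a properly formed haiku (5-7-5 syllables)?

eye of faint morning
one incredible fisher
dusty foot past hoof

Line 1: "eye of faint morning": 1+1+1+2 = 5 ✓
Line 2: "one incredible fisher": 1+4+2 = 7 ✓
Line 3: "dusty foot past hoof": 2+1+1+1 = 5 ✓

Yes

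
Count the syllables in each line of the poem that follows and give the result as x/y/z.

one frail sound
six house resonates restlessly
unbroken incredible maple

Line 1: one(1) + frail(1) + sound(1) = 3
Line 2: six(1) + house(1) + resonates(3) + restlessly(3) = 8
Line 3: unbroken(3) + incredible(4) + maple(2) = 9

3/8/9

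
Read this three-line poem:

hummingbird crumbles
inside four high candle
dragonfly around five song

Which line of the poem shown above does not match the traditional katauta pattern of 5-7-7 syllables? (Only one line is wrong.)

The second line

Line 1: hummingbird(3) + crumbles(2) = 5 ✓
Line 2: inside(2) + four(1) + high(1) + candle(2) = 6 (expected 7)
Line 3: dragonfly(3) + around(2) + five(1) + song(1) = 7 ✓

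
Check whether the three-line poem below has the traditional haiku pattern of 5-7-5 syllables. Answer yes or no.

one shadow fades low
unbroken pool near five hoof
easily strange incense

Line 1: one(1) + shadow(2) + fades(1) + low(1) = 5 ✓
Line 2: unbroken(3) + pool(1) + near(1) + five(1) + hoof(1) = 7 ✓
Line 3: easily(3) + strange(1) + incense(2) = 6 (expected 5)

No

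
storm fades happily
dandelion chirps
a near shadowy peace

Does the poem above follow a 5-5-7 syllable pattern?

Line 1: storm (1), fades (1), happily (3) → 5 ✓
Line 2: dandelion (4), chirps (1) → 5 ✓
Line 3: a (1), near (1), shadowy (3), peace (1) → 6 (expected 7)

No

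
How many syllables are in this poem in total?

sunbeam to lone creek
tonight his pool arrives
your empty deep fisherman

18

Line 1: "sunbeam to lone creek": 2+1+1+1 = 5
Line 2: "tonight his pool arrives": 2+1+1+2 = 6
Line 3: "your empty deep fisherman": 1+2+1+3 = 7
Total: 5 + 6 + 7 = 18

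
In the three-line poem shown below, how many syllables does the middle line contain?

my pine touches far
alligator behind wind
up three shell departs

The middle line: alligator(4) + behind(2) + wind(1) = 7

7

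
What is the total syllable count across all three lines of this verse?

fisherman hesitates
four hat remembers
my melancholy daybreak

18

Line 1: fisherman (3), hesitates (3) → 6
Line 2: four (1), hat (1), remembers (3) → 5
Line 3: my (1), melancholy (4), daybreak (2) → 7
Total: 6 + 5 + 7 = 18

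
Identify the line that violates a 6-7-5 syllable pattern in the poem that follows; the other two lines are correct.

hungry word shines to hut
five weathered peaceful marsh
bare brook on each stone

Line 2

Line 1: "hungry word shines to hut": 2+1+1+1+1 = 6 ✓
Line 2: "five weathered peaceful marsh": 1+2+2+1 = 6 (expected 7)
Line 3: "bare brook on each stone": 1+1+1+1+1 = 5 ✓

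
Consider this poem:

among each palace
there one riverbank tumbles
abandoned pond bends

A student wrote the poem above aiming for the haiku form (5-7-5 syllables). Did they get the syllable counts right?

Line 1: among(2) + each(1) + palace(2) = 5 ✓
Line 2: there(1) + one(1) + riverbank(3) + tumbles(2) = 7 ✓
Line 3: abandoned(3) + pond(1) + bends(1) = 5 ✓

Yes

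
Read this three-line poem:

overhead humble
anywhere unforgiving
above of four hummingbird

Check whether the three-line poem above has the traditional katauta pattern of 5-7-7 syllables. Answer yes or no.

Yes

Line 1: overhead(3) + humble(2) = 5 ✓
Line 2: anywhere(3) + unforgiving(4) = 7 ✓
Line 3: above(2) + of(1) + four(1) + hummingbird(3) = 7 ✓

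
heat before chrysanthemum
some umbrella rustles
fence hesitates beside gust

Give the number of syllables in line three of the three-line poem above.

Line three: "fence hesitates beside gust": 1+3+2+1 = 7

7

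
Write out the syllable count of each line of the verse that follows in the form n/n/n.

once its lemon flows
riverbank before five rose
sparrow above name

Line 1: "once its lemon flows": 1+1+2+1 = 5
Line 2: "riverbank before five rose": 3+2+1+1 = 7
Line 3: "sparrow above name": 2+2+1 = 5

5/7/5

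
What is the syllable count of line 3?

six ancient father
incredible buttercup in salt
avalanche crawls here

5

Line 3: "avalanche crawls here": 3+1+1 = 5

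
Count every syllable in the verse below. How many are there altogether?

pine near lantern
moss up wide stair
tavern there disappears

14

Line 1: pine (1), near (1), lantern (2) → 4
Line 2: moss (1), up (1), wide (1), stair (1) → 4
Line 3: tavern (2), there (1), disappears (3) → 6
Total: 4 + 4 + 6 = 14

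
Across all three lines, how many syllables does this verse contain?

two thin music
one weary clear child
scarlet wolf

Line 1: two(1) + thin(1) + music(2) = 4
Line 2: one(1) + weary(2) + clear(1) + child(1) = 5
Line 3: scarlet(2) + wolf(1) = 3
Total: 4 + 5 + 3 = 12

12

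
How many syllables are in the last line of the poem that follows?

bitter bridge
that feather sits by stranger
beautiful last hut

5

The last line: "beautiful last hut": 3+1+1 = 5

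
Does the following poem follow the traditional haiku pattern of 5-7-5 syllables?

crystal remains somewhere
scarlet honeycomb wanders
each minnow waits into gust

No

Line 1: crystal(2) + remains(2) + somewhere(2) = 6 (expected 5)
Line 2: scarlet(2) + honeycomb(3) + wanders(2) = 7 ✓
Line 3: each(1) + minnow(2) + waits(1) + into(2) + gust(1) = 7 (expected 5)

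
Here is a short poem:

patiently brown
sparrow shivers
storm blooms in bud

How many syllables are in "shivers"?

2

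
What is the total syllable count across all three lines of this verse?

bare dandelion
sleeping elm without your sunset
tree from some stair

Line 1: bare(1) + dandelion(4) = 5
Line 2: sleeping(2) + elm(1) + without(2) + your(1) + sunset(2) = 8
Line 3: tree(1) + from(1) + some(1) + stair(1) = 4
Total: 5 + 8 + 4 = 17

17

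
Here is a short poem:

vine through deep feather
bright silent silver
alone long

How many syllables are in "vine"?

1

"vine" has 1 syllable.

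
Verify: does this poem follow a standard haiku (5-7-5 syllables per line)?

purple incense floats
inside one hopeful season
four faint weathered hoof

Line 1: "purple incense floats": 2+2+1 = 5 ✓
Line 2: "inside one hopeful season": 2+1+2+2 = 7 ✓
Line 3: "four faint weathered hoof": 1+1+2+1 = 5 ✓

Yes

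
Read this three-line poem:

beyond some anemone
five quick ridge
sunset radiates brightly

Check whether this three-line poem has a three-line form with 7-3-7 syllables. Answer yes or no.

Line 1: beyond (2), some (1), anemone (4) → 7 ✓
Line 2: five (1), quick (1), ridge (1) → 3 ✓
Line 3: sunset (2), radiates (3), brightly (2) → 7 ✓

Yes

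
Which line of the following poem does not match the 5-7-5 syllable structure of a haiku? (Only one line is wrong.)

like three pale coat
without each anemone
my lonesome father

Line 1

Line 1: like (1), three (1), pale (1), coat (1) → 4 (expected 5)
Line 2: without (2), each (1), anemone (4) → 7 ✓
Line 3: my (1), lonesome (2), father (2) → 5 ✓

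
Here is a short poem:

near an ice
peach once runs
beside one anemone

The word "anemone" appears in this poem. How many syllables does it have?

4

"anemone" has 4 syllables.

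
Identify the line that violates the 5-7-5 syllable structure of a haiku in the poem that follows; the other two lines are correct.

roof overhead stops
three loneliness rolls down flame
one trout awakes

Line 3

Line 1: roof(1) + overhead(3) + stops(1) = 5 ✓
Line 2: three(1) + loneliness(3) + rolls(1) + down(1) + flame(1) = 7 ✓
Line 3: one(1) + trout(1) + awakes(2) = 4 (expected 5)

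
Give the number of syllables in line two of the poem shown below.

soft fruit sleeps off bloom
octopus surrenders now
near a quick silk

Line two: octopus(3) + surrenders(3) + now(1) = 7

7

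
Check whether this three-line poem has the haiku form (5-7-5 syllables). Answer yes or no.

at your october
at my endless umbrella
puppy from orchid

Line 1: at (1), your (1), october (3) → 5 ✓
Line 2: at (1), my (1), endless (2), umbrella (3) → 7 ✓
Line 3: puppy (2), from (1), orchid (2) → 5 ✓

Yes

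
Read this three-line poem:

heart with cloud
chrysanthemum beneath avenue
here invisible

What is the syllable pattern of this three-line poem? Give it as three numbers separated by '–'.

Line 1: "heart with cloud": 1+1+1 = 3
Line 2: "chrysanthemum beneath avenue": 4+2+3 = 9
Line 3: "here invisible": 1+4 = 5

3–9–5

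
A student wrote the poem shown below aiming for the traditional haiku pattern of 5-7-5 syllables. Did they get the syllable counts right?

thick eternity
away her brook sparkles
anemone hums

No

Line 1: thick(1) + eternity(4) = 5 ✓
Line 2: away(2) + her(1) + brook(1) + sparkles(2) = 6 (expected 7)
Line 3: anemone(4) + hums(1) = 5 ✓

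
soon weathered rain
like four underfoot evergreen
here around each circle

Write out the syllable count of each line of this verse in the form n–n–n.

4–8–6

Line 1: soon(1) + weathered(2) + rain(1) = 4
Line 2: like(1) + four(1) + underfoot(3) + evergreen(3) = 8
Line 3: here(1) + around(2) + each(1) + circle(2) = 6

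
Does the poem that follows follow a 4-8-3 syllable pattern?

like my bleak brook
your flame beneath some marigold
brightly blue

Line 1: "like my bleak brook": 1+1+1+1 = 4 ✓
Line 2: "your flame beneath some marigold": 1+1+2+1+3 = 8 ✓
Line 3: "brightly blue": 2+1 = 3 ✓

Yes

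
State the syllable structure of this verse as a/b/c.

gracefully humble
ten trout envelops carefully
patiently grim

5/8/4

Line 1: gracefully (3), humble (2) → 5
Line 2: ten (1), trout (1), envelops (3), carefully (3) → 8
Line 3: patiently (3), grim (1) → 4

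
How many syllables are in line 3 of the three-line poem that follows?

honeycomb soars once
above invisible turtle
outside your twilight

5

Line 3: outside (2), your (1), twilight (2) → 5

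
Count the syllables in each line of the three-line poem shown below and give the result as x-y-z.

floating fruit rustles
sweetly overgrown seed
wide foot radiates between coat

5-6-8

Line 1: floating(2) + fruit(1) + rustles(2) = 5
Line 2: sweetly(2) + overgrown(3) + seed(1) = 6
Line 3: wide(1) + foot(1) + radiates(3) + between(2) + coat(1) = 8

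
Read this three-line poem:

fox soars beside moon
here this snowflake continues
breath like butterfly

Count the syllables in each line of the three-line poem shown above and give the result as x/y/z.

Line 1: "fox soars beside moon": 1+1+2+1 = 5
Line 2: "here this snowflake continues": 1+1+2+3 = 7
Line 3: "breath like butterfly": 1+1+3 = 5

5/7/5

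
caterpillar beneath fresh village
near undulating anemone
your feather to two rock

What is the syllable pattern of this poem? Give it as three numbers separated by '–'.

Line 1: caterpillar (4), beneath (2), fresh (1), village (2) → 9
Line 2: near (1), undulating (4), anemone (4) → 9
Line 3: your (1), feather (2), to (1), two (1), rock (1) → 6

9–9–6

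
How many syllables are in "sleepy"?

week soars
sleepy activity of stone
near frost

2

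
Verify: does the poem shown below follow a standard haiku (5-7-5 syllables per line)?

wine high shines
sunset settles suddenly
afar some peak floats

No

Line 1: wine (1), high (1), shines (1) → 3 (expected 5)
Line 2: sunset (2), settles (2), suddenly (3) → 7 ✓
Line 3: afar (2), some (1), peak (1), floats (1) → 5 ✓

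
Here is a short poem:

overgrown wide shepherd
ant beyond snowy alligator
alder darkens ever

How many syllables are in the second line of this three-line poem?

The second line: "ant beyond snowy alligator": 1+2+2+4 = 9

9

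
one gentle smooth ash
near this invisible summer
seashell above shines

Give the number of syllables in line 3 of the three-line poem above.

5

Line 3: "seashell above shines": 2+2+1 = 5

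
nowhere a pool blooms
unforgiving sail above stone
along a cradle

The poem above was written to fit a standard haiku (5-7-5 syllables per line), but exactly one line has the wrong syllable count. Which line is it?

The second line

Line 1: nowhere (2), a (1), pool (1), blooms (1) → 5 ✓
Line 2: unforgiving (4), sail (1), above (2), stone (1) → 8 (expected 7)
Line 3: along (2), a (1), cradle (2) → 5 ✓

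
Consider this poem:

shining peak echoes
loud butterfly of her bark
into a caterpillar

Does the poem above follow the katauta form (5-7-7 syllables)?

Line 1: "shining peak echoes": 2+1+2 = 5 ✓
Line 2: "loud butterfly of her bark": 1+3+1+1+1 = 7 ✓
Line 3: "into a caterpillar": 2+1+4 = 7 ✓

Yes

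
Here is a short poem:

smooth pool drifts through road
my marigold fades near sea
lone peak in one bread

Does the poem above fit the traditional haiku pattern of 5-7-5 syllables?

Yes

Line 1: smooth (1), pool (1), drifts (1), through (1), road (1) → 5 ✓
Line 2: my (1), marigold (3), fades (1), near (1), sea (1) → 7 ✓
Line 3: lone (1), peak (1), in (1), one (1), bread (1) → 5 ✓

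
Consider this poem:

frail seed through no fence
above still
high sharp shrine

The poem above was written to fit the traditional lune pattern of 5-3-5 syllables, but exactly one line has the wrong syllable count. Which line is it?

Line 3

Line 1: frail(1) + seed(1) + through(1) + no(1) + fence(1) = 5 ✓
Line 2: above(2) + still(1) = 3 ✓
Line 3: high(1) + sharp(1) + shrine(1) = 3 (expected 5)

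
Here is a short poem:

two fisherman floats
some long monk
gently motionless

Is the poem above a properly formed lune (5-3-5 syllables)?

Yes

Line 1: two(1) + fisherman(3) + floats(1) = 5 ✓
Line 2: some(1) + long(1) + monk(1) = 3 ✓
Line 3: gently(2) + motionless(3) = 5 ✓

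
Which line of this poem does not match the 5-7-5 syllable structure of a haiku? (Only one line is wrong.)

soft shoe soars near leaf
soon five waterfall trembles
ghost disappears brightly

Line 3

Line 1: soft (1), shoe (1), soars (1), near (1), leaf (1) → 5 ✓
Line 2: soon (1), five (1), waterfall (3), trembles (2) → 7 ✓
Line 3: ghost (1), disappears (3), brightly (2) → 6 (expected 5)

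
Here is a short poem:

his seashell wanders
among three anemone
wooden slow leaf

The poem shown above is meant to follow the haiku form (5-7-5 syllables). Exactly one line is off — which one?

Line 3

Line 1: "his seashell wanders": 1+2+2 = 5 ✓
Line 2: "among three anemone": 2+1+4 = 7 ✓
Line 3: "wooden slow leaf": 2+1+1 = 4 (expected 5)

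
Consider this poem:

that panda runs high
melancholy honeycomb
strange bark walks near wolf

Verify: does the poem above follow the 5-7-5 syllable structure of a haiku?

Line 1: that (1), panda (2), runs (1), high (1) → 5 ✓
Line 2: melancholy (4), honeycomb (3) → 7 ✓
Line 3: strange (1), bark (1), walks (1), near (1), wolf (1) → 5 ✓

Yes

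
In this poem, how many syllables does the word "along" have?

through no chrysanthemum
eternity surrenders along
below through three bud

2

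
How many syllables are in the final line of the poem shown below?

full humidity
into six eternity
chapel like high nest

5

The final line: "chapel like high nest": 2+1+1+1 = 5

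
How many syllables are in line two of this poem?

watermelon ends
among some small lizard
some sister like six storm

6

Line two: "among some small lizard": 2+1+1+2 = 6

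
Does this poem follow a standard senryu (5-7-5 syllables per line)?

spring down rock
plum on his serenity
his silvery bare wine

No

Line 1: spring (1), down (1), rock (1) → 3 (expected 5)
Line 2: plum (1), on (1), his (1), serenity (4) → 7 ✓
Line 3: his (1), silvery (3), bare (1), wine (1) → 6 (expected 5)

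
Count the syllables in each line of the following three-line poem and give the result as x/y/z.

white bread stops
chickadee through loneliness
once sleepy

3/7/3

Line 1: white(1) + bread(1) + stops(1) = 3
Line 2: chickadee(3) + through(1) + loneliness(3) = 7
Line 3: once(1) + sleepy(2) = 3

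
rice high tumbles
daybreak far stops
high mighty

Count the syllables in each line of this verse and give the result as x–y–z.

4–4–3

Line 1: rice(1) + high(1) + tumbles(2) = 4
Line 2: daybreak(2) + far(1) + stops(1) = 4
Line 3: high(1) + mighty(2) = 3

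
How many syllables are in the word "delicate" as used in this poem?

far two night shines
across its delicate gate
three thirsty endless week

3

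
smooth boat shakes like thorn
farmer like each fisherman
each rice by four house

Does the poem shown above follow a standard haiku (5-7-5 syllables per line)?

Line 1: "smooth boat shakes like thorn": 1+1+1+1+1 = 5 ✓
Line 2: "farmer like each fisherman": 2+1+1+3 = 7 ✓
Line 3: "each rice by four house": 1+1+1+1+1 = 5 ✓

Yes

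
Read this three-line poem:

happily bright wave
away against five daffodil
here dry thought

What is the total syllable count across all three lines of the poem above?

Line 1: "happily bright wave": 3+1+1 = 5
Line 2: "away against five daffodil": 2+2+1+3 = 8
Line 3: "here dry thought": 1+1+1 = 3
Total: 5 + 8 + 3 = 16

16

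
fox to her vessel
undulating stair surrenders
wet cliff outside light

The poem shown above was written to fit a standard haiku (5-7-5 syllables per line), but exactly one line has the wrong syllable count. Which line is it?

The second line

Line 1: "fox to her vessel": 1+1+1+2 = 5 ✓
Line 2: "undulating stair surrenders": 4+1+3 = 8 (expected 7)
Line 3: "wet cliff outside light": 1+1+2+1 = 5 ✓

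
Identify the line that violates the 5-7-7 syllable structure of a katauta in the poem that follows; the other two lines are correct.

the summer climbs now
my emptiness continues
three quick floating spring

Line 3

Line 1: "the summer climbs now": 1+2+1+1 = 5 ✓
Line 2: "my emptiness continues": 1+3+3 = 7 ✓
Line 3: "three quick floating spring": 1+1+2+1 = 5 (expected 7)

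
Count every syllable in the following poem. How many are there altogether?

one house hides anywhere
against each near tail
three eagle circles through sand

Line 1: one (1), house (1), hides (1), anywhere (3) → 6
Line 2: against (2), each (1), near (1), tail (1) → 5
Line 3: three (1), eagle (2), circles (2), through (1), sand (1) → 7
Total: 6 + 5 + 7 = 18

18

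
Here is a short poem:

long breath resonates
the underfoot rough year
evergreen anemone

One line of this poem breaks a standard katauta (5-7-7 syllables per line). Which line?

The second line

Line 1: long (1), breath (1), resonates (3) → 5 ✓
Line 2: the (1), underfoot (3), rough (1), year (1) → 6 (expected 7)
Line 3: evergreen (3), anemone (4) → 7 ✓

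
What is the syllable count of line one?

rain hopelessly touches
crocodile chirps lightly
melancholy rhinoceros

Line one: rain(1) + hopelessly(3) + touches(2) = 6

6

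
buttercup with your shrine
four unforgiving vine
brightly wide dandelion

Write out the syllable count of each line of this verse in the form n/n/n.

Line 1: "buttercup with your shrine": 3+1+1+1 = 6
Line 2: "four unforgiving vine": 1+4+1 = 6
Line 3: "brightly wide dandelion": 2+1+4 = 7

6/6/7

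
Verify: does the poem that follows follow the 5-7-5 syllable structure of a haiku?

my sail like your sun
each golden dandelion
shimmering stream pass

Yes

Line 1: "my sail like your sun": 1+1+1+1+1 = 5 ✓
Line 2: "each golden dandelion": 1+2+4 = 7 ✓
Line 3: "shimmering stream pass": 3+1+1 = 5 ✓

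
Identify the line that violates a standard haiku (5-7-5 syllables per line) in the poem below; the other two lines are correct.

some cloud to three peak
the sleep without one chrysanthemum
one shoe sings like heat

Line 1: some (1), cloud (1), to (1), three (1), peak (1) → 5 ✓
Line 2: the (1), sleep (1), without (2), one (1), chrysanthemum (4) → 9 (expected 7)
Line 3: one (1), shoe (1), sings (1), like (1), heat (1) → 5 ✓

Line 2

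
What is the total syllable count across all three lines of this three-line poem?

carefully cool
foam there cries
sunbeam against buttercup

14

Line 1: carefully (3), cool (1) → 4
Line 2: foam (1), there (1), cries (1) → 3
Line 3: sunbeam (2), against (2), buttercup (3) → 7
Total: 4 + 3 + 7 = 14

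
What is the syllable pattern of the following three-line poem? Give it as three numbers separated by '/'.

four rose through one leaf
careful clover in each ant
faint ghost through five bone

Line 1: four(1) + rose(1) + through(1) + one(1) + leaf(1) = 5
Line 2: careful(2) + clover(2) + in(1) + each(1) + ant(1) = 7
Line 3: faint(1) + ghost(1) + through(1) + five(1) + bone(1) = 5

5/7/5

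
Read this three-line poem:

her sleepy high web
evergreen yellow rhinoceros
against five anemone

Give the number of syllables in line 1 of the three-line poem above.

Line 1: her(1) + sleepy(2) + high(1) + web(1) = 5

5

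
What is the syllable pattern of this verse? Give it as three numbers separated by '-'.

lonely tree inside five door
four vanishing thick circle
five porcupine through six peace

Line 1: lonely(2) + tree(1) + inside(2) + five(1) + door(1) = 7
Line 2: four(1) + vanishing(3) + thick(1) + circle(2) = 7
Line 3: five(1) + porcupine(3) + through(1) + six(1) + peace(1) = 7

7-7-7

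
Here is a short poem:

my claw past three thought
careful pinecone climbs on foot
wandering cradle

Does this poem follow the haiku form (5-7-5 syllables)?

Line 1: my(1) + claw(1) + past(1) + three(1) + thought(1) = 5 ✓
Line 2: careful(2) + pinecone(2) + climbs(1) + on(1) + foot(1) = 7 ✓
Line 3: wandering(3) + cradle(2) = 5 ✓

Yes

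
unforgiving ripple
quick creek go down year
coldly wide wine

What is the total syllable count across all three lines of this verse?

Line 1: "unforgiving ripple": 4+2 = 6
Line 2: "quick creek go down year": 1+1+1+1+1 = 5
Line 3: "coldly wide wine": 2+1+1 = 4
Total: 6 + 5 + 4 = 15

15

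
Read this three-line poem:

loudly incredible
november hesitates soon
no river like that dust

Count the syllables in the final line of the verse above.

The final line: "no river like that dust": 1+2+1+1+1 = 6

6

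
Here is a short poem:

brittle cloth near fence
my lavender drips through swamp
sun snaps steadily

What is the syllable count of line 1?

5

Line 1: brittle(2) + cloth(1) + near(1) + fence(1) = 5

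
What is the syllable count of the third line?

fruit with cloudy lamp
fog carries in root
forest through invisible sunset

9

The third line: "forest through invisible sunset": 2+1+4+2 = 9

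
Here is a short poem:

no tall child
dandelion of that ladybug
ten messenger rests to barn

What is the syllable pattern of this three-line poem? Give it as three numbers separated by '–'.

3–9–7

Line 1: no (1), tall (1), child (1) → 3
Line 2: dandelion (4), of (1), that (1), ladybug (3) → 9
Line 3: ten (1), messenger (3), rests (1), to (1), barn (1) → 7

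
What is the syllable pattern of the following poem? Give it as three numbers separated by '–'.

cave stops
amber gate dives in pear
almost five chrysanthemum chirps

2–6–8

Line 1: cave(1) + stops(1) = 2
Line 2: amber(2) + gate(1) + dives(1) + in(1) + pear(1) = 6
Line 3: almost(2) + five(1) + chrysanthemum(4) + chirps(1) = 8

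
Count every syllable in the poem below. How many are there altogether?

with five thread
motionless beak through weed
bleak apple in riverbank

Line 1: "with five thread": 1+1+1 = 3
Line 2: "motionless beak through weed": 3+1+1+1 = 6
Line 3: "bleak apple in riverbank": 1+2+1+3 = 7
Total: 3 + 6 + 7 = 16

16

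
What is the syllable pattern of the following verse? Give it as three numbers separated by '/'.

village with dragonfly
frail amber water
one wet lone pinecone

Line 1: village(2) + with(1) + dragonfly(3) = 6
Line 2: frail(1) + amber(2) + water(2) = 5
Line 3: one(1) + wet(1) + lone(1) + pinecone(2) = 5

6/5/5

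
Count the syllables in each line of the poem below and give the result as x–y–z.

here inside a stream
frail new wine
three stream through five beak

5–3–5

Line 1: "here inside a stream": 1+2+1+1 = 5
Line 2: "frail new wine": 1+1+1 = 3
Line 3: "three stream through five beak": 1+1+1+1+1 = 5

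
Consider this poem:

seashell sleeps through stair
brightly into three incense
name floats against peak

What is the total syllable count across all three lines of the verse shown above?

Line 1: "seashell sleeps through stair": 2+1+1+1 = 5
Line 2: "brightly into three incense": 2+2+1+2 = 7
Line 3: "name floats against peak": 1+1+2+1 = 5
Total: 5 + 7 + 5 = 17

17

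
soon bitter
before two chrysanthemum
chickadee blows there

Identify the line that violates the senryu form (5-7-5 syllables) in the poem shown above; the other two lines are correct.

Line 1: soon (1), bitter (2) → 3 (expected 5)
Line 2: before (2), two (1), chrysanthemum (4) → 7 ✓
Line 3: chickadee (3), blows (1), there (1) → 5 ✓

Line 1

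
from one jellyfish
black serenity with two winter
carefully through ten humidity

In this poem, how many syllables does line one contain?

5

Line one: from(1) + one(1) + jellyfish(3) = 5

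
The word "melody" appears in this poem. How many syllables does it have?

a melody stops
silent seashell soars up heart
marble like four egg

3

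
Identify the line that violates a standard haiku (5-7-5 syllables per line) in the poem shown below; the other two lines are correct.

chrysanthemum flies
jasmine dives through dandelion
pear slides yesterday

The second line

Line 1: "chrysanthemum flies": 4+1 = 5 ✓
Line 2: "jasmine dives through dandelion": 2+1+1+4 = 8 (expected 7)
Line 3: "pear slides yesterday": 1+1+3 = 5 ✓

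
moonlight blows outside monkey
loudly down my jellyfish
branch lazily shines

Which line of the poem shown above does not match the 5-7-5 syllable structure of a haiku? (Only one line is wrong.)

The first line

Line 1: "moonlight blows outside monkey": 2+1+2+2 = 7 (expected 5)
Line 2: "loudly down my jellyfish": 2+1+1+3 = 7 ✓
Line 3: "branch lazily shines": 1+3+1 = 5 ✓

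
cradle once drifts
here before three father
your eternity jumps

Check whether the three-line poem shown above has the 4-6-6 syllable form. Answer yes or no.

Line 1: cradle(2) + once(1) + drifts(1) = 4 ✓
Line 2: here(1) + before(2) + three(1) + father(2) = 6 ✓
Line 3: your(1) + eternity(4) + jumps(1) = 6 ✓

Yes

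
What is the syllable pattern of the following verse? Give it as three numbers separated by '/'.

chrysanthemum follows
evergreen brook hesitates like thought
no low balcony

Line 1: "chrysanthemum follows": 4+2 = 6
Line 2: "evergreen brook hesitates like thought": 3+1+3+1+1 = 9
Line 3: "no low balcony": 1+1+3 = 5

6/9/5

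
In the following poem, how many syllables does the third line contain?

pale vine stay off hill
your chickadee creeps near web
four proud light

The third line: four (1), proud (1), light (1) → 3

3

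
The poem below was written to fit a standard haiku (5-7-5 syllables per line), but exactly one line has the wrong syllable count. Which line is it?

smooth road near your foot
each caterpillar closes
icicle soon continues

Line 1: "smooth road near your foot": 1+1+1+1+1 = 5 ✓
Line 2: "each caterpillar closes": 1+4+2 = 7 ✓
Line 3: "icicle soon continues": 3+1+3 = 7 (expected 5)

Line 3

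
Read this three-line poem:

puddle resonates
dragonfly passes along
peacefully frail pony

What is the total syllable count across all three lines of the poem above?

18

Line 1: puddle (2), resonates (3) → 5
Line 2: dragonfly (3), passes (2), along (2) → 7
Line 3: peacefully (3), frail (1), pony (2) → 6
Total: 5 + 7 + 6 = 18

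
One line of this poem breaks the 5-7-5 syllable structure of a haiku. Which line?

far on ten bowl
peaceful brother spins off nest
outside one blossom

Line 1

Line 1: far (1), on (1), ten (1), bowl (1) → 4 (expected 5)
Line 2: peaceful (2), brother (2), spins (1), off (1), nest (1) → 7 ✓
Line 3: outside (2), one (1), blossom (2) → 5 ✓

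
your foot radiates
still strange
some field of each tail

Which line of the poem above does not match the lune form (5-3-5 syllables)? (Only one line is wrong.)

Line 2

Line 1: "your foot radiates": 1+1+3 = 5 ✓
Line 2: "still strange": 1+1 = 2 (expected 3)
Line 3: "some field of each tail": 1+1+1+1+1 = 5 ✓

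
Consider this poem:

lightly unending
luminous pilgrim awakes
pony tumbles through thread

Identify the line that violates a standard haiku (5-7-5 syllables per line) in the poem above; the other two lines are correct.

Line 1: lightly (2), unending (3) → 5 ✓
Line 2: luminous (3), pilgrim (2), awakes (2) → 7 ✓
Line 3: pony (2), tumbles (2), through (1), thread (1) → 6 (expected 5)

The third line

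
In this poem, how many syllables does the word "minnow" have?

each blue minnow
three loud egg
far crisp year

"minnow" has 2 syllables.

2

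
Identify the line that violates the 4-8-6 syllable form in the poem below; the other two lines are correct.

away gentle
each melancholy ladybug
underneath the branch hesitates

The third line

Line 1: away(2) + gentle(2) = 4 ✓
Line 2: each(1) + melancholy(4) + ladybug(3) = 8 ✓
Line 3: underneath(3) + the(1) + branch(1) + hesitates(3) = 8 (expected 6)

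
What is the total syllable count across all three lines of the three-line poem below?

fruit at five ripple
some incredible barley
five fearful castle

17

Line 1: fruit (1), at (1), five (1), ripple (2) → 5
Line 2: some (1), incredible (4), barley (2) → 7
Line 3: five (1), fearful (2), castle (2) → 5
Total: 5 + 7 + 5 = 17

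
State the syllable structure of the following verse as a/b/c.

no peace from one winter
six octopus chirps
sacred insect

Line 1: "no peace from one winter": 1+1+1+1+2 = 6
Line 2: "six octopus chirps": 1+3+1 = 5
Line 3: "sacred insect": 2+2 = 4

6/5/4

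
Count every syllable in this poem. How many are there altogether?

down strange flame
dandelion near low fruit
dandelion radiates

Line 1: down(1) + strange(1) + flame(1) = 3
Line 2: dandelion(4) + near(1) + low(1) + fruit(1) = 7
Line 3: dandelion(4) + radiates(3) = 7
Total: 3 + 7 + 7 = 17

17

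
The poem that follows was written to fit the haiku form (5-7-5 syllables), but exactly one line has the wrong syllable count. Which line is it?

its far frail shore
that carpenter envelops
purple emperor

Line 1: its (1), far (1), frail (1), shore (1) → 4 (expected 5)
Line 2: that (1), carpenter (3), envelops (3) → 7 ✓
Line 3: purple (2), emperor (3) → 5 ✓

Line 1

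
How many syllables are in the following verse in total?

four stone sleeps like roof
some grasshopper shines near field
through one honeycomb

Line 1: four(1) + stone(1) + sleeps(1) + like(1) + roof(1) = 5
Line 2: some(1) + grasshopper(3) + shines(1) + near(1) + field(1) = 7
Line 3: through(1) + one(1) + honeycomb(3) = 5
Total: 5 + 7 + 5 = 17

17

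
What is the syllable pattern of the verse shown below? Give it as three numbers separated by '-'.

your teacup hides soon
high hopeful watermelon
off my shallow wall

Line 1: your(1) + teacup(2) + hides(1) + soon(1) = 5
Line 2: high(1) + hopeful(2) + watermelon(4) = 7
Line 3: off(1) + my(1) + shallow(2) + wall(1) = 5

5-7-5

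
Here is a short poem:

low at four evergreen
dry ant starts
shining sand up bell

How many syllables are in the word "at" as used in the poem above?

1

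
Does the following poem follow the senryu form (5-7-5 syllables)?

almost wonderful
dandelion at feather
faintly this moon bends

Line 1: "almost wonderful": 2+3 = 5 ✓
Line 2: "dandelion at feather": 4+1+2 = 7 ✓
Line 3: "faintly this moon bends": 2+1+1+1 = 5 ✓

Yes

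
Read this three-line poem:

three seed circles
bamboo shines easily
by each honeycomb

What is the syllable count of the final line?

The final line: by (1), each (1), honeycomb (3) → 5

5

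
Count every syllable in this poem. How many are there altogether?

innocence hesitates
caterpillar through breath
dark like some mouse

Line 1: innocence(3) + hesitates(3) = 6
Line 2: caterpillar(4) + through(1) + breath(1) = 6
Line 3: dark(1) + like(1) + some(1) + mouse(1) = 4
Total: 6 + 6 + 4 = 16

16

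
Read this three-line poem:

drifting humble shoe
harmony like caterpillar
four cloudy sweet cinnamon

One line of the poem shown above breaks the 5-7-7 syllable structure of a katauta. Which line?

Line 1: "drifting humble shoe": 2+2+1 = 5 ✓
Line 2: "harmony like caterpillar": 3+1+4 = 8 (expected 7)
Line 3: "four cloudy sweet cinnamon": 1+2+1+3 = 7 ✓

The second line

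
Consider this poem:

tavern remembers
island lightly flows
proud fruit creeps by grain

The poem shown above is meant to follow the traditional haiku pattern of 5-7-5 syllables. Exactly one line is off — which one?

Line 2

Line 1: tavern(2) + remembers(3) = 5 ✓
Line 2: island(2) + lightly(2) + flows(1) = 5 (expected 7)
Line 3: proud(1) + fruit(1) + creeps(1) + by(1) + grain(1) = 5 ✓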